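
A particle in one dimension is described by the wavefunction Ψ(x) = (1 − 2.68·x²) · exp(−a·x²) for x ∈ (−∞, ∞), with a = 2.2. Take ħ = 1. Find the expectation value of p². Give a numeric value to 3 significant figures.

7.42

p² Ψ = −ħ² d²Ψ/dx²; ⟨p²⟩ = −ħ² ∫ Ψ*·Ψ'' dx / ∫|Ψ|² dx.
Expand each integrand as polynomial × e^(−2ax²) and use ∫x^(2j)·e^(−2ax²) dx = (2j−1)!!/(4a)^j · √(π/(2a)), odd powers → 0; here √(π/(2a)) = 0.84498. Differentiate with the product rule, d/dx e^(−ax²) = −2ax·e^(−ax²).
State is unnormalized: ∫|Ψ|² dx = 0.56542, and ∫Ψ*·(−ħ² Ψ'') dx = 4.1982, so ⟨p²⟩ = 4.1982 / 0.56542.
⟨p²⟩ = 7.4248.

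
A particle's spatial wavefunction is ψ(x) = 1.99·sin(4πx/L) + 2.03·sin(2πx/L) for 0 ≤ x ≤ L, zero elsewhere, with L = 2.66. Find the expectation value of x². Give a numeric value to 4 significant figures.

⟨x²⟩ = ∫ x²·|ψ|² dx / ∫|ψ|² dx (integrals over the domain).
On 0 ≤ x ≤ L (j ≠ l): ∫sin²(jπx/L) dx = L/2, ∫sin(jπx/L)·sin(lπx/L) dx = 0; diagonal moments ∫x·sin²(jπx/L) dx = L²/4, ∫x²·sin²(jπx/L) dx = L³·(1/6 − 1/(4j²π²)); cross terms ∫x·sin(jπx/L)·sin(lπx/L) dx = 0 for j + l even and −4jlL²/(π²(j² − l²)²) for j + l odd, ∫x²·sin(jπx/L)·sin(lπx/L) dx = (−1)^(j+l)·4jlL³/(π²(j² − l²)²); higher powers the same way via product-to-sum and parts.
State is unnormalized: ∫|ψ|² dx = 10.748, and ∫ψ*·x²·ψ dx = 28.164, so ⟨x²⟩ = 28.164 / 10.748.
⟨x²⟩ = 2.6204.

2.620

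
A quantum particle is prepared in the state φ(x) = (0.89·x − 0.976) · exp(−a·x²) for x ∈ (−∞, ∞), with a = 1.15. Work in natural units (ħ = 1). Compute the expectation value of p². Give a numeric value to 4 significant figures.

1.502

p² φ = −ħ² d²φ/dx²; ⟨p²⟩ = −ħ² ∫ φ*·φ'' dx / ∫|φ|² dx.
Expand each integrand as polynomial × e^(−2ax²) and use ∫x^(2j)·e^(−2ax²) dx = (2j−1)!!/(4a)^j · √(π/(2a)), odd powers → 0; here √(π/(2a)) = 1.1687. Differentiate with the product rule, d/dx e^(−ax²) = −2ax·e^(−ax²).
State is unnormalized: ∫|φ|² dx = 1.3145, and ∫φ*·(−ħ² φ'') dx = 1.9746, so ⟨p²⟩ = 1.9746 / 1.3145.
⟨p²⟩ = 1.5021.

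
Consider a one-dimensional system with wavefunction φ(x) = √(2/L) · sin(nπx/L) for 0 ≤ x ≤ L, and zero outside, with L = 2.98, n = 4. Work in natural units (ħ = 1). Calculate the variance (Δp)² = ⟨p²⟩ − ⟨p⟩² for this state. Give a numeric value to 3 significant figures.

17.8

Compute ⟨p⟩ and ⟨p²⟩ separately; (Δp)² = ⟨p²⟩ − ⟨p⟩².
d/dx sin(nπx/L) = (nπ/L)·cos(nπx/L) and d²/dx² sin(nπx/L) = −(nπ/L)²·sin(nπx/L); on 0 ≤ x ≤ L, ∫sin²(nπx/L) dx = L/2 and ∫sin(nπx/L)·cos(nπx/L) dx = 0.
⟨p⟩ = 0.0000 and ⟨p²⟩ = 17.782.
(Δp)² = 17.782 − (0.0000)² = 17.782.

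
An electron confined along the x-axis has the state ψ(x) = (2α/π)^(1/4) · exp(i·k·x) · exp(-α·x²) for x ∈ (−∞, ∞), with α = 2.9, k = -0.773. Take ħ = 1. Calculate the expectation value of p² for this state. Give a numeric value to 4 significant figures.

3.498

p² ψ = −ħ² d²ψ/dx²; ⟨p²⟩ = −ħ² ∫ ψ*·ψ'' dx.
Gaussian moments: ∫x^(2j)·e^(−2αx²) dx = (2j−1)!!/(4α)^j · √(π/(2α)), odd powers integrate to 0; here √(π/(2α)) = 0.73597. Derivatives: ψ′ = (ik − 2αx)·ψ, ψ″ = ((ik − 2αx)² − 2α)·ψ; the odd-in-x pieces drop out.
⟨p²⟩ = 3.4975.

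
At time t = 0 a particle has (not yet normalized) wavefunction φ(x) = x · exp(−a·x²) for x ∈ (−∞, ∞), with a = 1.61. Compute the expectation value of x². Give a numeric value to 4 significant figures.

0.4658

⟨x²⟩ = ∫ x²·|φ|² dx / ∫|φ|² dx (integrals over the domain).
Expand each integrand as polynomial × e^(−2ax²) and use ∫x^(2j)·e^(−2ax²) dx = (2j−1)!!/(4a)^j · √(π/(2a)), odd powers → 0; here √(π/(2a)) = 0.98775.
State is unnormalized: ∫|φ|² dx = 0.15338, and ∫φ*·x²·φ dx = 0.071449, so ⟨x²⟩ = 0.071449 / 0.15338.
⟨x²⟩ = 0.46584.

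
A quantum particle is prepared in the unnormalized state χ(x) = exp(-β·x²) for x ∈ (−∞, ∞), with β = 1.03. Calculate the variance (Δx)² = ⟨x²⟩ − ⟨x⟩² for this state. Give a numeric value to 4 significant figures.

0.2427

Compute ⟨x⟩ and ⟨x²⟩ separately, then (Δx)² = ⟨x²⟩ − ⟨x⟩².
Gaussian moments: ∫x^(2j)·e^(−2βx²) dx = (2j−1)!!/(4β)^j · √(π/(2β)), odd powers integrate to 0; here √(π/(2β)) = 1.2349.
Normalization: ∫|χ|² dx = 1.2349.
⟨x⟩ = 0.0000 and ⟨x²⟩ = 0.24272.
(Δx)² = 0.24272 − (0.0000)² = 0.24272.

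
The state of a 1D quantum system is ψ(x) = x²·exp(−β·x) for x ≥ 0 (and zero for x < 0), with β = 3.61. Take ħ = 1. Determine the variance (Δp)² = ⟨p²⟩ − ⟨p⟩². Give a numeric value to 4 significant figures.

Compute ⟨p⟩ and ⟨p²⟩ separately; (Δp)² = ⟨p²⟩ − ⟨p⟩².
Differentiate x²·exp(−β·x) with the product rule; every integrand then reduces to terms xʲ·e^(−2βx) on [0, ∞), with ∫₀^∞ xʲ·e^(−2βx) dx = j!/(2β)^(j+1).
Normalization: ∫|ψ|² dx = 0.0012233.
⟨p⟩ = 0.0000 and ⟨p²⟩ = 4.3440.
(Δp)² = 4.3440 − (0.0000)² = 4.3440.

4.344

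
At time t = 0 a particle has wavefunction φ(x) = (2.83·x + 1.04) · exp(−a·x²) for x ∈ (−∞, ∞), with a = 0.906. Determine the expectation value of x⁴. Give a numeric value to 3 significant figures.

⟨x⁴⟩ = ∫ x⁴·|φ|² dx / ∫|φ|² dx (integrals over the domain).
Expand each integrand as polynomial × e^(−2ax²) and use ∫x^(2j)·e^(−2ax²) dx = (2j−1)!!/(4a)^j · √(π/(2a)), odd powers → 0; here √(π/(2a)) = 1.3167.
State is unnormalized: ∫|φ|² dx = 4.3341, and ∫φ*·x⁴·φ dx = 3.6488, so ⟨x⁴⟩ = 3.6488 / 4.3341.
⟨x⁴⟩ = 0.84189.

0.842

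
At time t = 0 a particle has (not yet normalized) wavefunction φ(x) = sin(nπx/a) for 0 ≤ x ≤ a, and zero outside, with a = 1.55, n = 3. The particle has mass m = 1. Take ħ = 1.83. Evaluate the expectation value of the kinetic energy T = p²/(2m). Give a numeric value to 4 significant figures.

T = −(ħ²/2m) d²/dx², so ⟨T⟩ = −(ħ²/2m) ∫ φ*·φ'' dx / ∫|φ|² dx; with m = 1.
d/dx sin(nπx/a) = (nπ/a)·cos(nπx/a) and d²/dx² sin(nπx/a) = −(nπ/a)²·sin(nπx/a); on 0 ≤ x ≤ a, ∫sin²(nπx/a) dx = a/2 and ∫sin(nπx/a)·cos(nπx/a) dx = 0.
State is unnormalized: ∫|φ|² dx = 0.77500, and ∫φ*·(−ħ²/2m · φ'') dx = 47.979, so ⟨T⟩ = 47.979 / 0.77500.
⟨T⟩ = 61.909.

61.91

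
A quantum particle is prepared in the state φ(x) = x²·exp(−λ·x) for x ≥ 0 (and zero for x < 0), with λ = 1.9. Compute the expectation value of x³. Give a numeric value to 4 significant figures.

3.827

⟨x³⟩ = ∫ x³·|φ|² dx / ∫|φ|² dx (integrals over the domain).
Every integrand reduces to terms xʲ·e^(−2λx) on [0, ∞); use ∫₀^∞ xʲ·e^(−2λx) dx = j!/(2λ)^(j+1).
State is unnormalized: ∫|φ|² dx = 0.030290, and ∫φ*·x³·φ dx = 0.11592, so ⟨x³⟩ = 0.11592 / 0.030290.
⟨x³⟩ = 3.8271.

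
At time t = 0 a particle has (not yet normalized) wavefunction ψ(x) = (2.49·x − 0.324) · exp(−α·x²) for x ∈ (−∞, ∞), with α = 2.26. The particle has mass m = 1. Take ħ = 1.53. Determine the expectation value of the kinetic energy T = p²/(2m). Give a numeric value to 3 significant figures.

T = −(ħ²/2m) d²/dx², so ⟨T⟩ = −(ħ²/2m) ∫ ψ*·ψ'' dx / ∫|ψ|² dx; with m = 1.
Expand each integrand as polynomial × e^(−2αx²) and use ∫x^(2j)·e^(−2αx²) dx = (2j−1)!!/(4α)^j · √(π/(2α)), odd powers → 0; here √(π/(2α)) = 0.83369. Differentiate with the product rule, d/dx e^(−αx²) = −2αx·e^(−αx²).
State is unnormalized: ∫|ψ|² dx = 0.65931, and ∫ψ*·(−ħ²/2m · ψ'') dx = 4.7690, so ⟨T⟩ = 4.7690 / 0.65931.
⟨T⟩ = 7.2334.

7.23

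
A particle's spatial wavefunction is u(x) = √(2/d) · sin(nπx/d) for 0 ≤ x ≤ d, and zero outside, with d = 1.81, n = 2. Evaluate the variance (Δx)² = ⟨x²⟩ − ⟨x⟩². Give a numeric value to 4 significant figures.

Compute ⟨x⟩ and ⟨x²⟩ separately, then (Δx)² = ⟨x²⟩ − ⟨x⟩².
With sin²θ = (1 − cos2θ)/2 on 0 ≤ x ≤ d: ∫sin²(nπx/d) dx = d/2, ∫x·sin²(nπx/d) dx = d²/4, ∫x²·sin²(nπx/d) dx = d³·(1/6 − 1/(4n²π²)); higher powers xᵏ the same way, integrating xᵏ·cos(2nπx/d) by parts.
⟨x⟩ = 0.90500 and ⟨x²⟩ = 1.0505.
(Δx)² = 1.0505 − (0.90500)² = 0.23152.

0.2315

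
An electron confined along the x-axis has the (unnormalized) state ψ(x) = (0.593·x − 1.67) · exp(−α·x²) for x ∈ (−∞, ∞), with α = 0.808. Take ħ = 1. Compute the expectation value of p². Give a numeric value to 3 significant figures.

0.869

p² ψ = −ħ² d²ψ/dx²; ⟨p²⟩ = −ħ² ∫ ψ*·ψ'' dx / ∫|ψ|² dx.
Expand each integrand as polynomial × e^(−2αx²) and use ∫x^(2j)·e^(−2αx²) dx = (2j−1)!!/(4α)^j · √(π/(2α)), odd powers → 0; here √(π/(2α)) = 1.3943. Differentiate with the product rule, d/dx e^(−αx²) = −2αx·e^(−αx²).
State is unnormalized: ∫|ψ|² dx = 4.0402, and ∫ψ*·(−ħ² ψ'') dx = 3.5097, so ⟨p²⟩ = 3.5097 / 4.0402.
⟨p²⟩ = 0.86868.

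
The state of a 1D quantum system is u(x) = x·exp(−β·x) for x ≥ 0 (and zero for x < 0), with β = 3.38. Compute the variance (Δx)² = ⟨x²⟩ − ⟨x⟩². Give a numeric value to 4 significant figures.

Compute ⟨x⟩ and ⟨x²⟩ separately, then (Δx)² = ⟨x²⟩ − ⟨x⟩².
Every integrand reduces to terms xʲ·e^(−2βx) on [0, ∞); use ∫₀^∞ xʲ·e^(−2βx) dx = j!/(2β)^(j+1).
Normalization: ∫|u|² dx = 0.0064743.
⟨x⟩ = 0.44379 and ⟨x²⟩ = 0.26260.
(Δx)² = 0.26260 − (0.44379)² = 0.065649.

0.06565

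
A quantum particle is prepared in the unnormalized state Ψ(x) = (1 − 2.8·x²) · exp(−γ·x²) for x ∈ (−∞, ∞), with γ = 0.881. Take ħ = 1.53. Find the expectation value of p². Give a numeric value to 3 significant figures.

p² Ψ = −ħ² d²Ψ/dx²; ⟨p²⟩ = −ħ² ∫ Ψ*·Ψ'' dx / ∫|Ψ|² dx.
Expand each integrand as polynomial × e^(−2γx²) and use ∫x^(2j)·e^(−2γx²) dx = (2j−1)!!/(4γ)^j · √(π/(2γ)), odd powers → 0; here √(π/(2γ)) = 1.3353. Differentiate with the product rule, d/dx e^(−γx²) = −2γx·e^(−γx²).
State is unnormalized: ∫|Ψ|² dx = 1.7423, and ∫Ψ*·(−ħ² Ψ'') dx = 19.299, so ⟨p²⟩ = 19.299 / 1.7423.
⟨p²⟩ = 11.077.

11.1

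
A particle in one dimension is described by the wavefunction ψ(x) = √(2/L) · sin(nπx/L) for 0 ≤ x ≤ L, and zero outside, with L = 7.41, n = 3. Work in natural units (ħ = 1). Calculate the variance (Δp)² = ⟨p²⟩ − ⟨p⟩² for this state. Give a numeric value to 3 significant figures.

1.62

Compute ⟨p⟩ and ⟨p²⟩ separately; (Δp)² = ⟨p²⟩ − ⟨p⟩².
d/dx sin(nπx/L) = (nπ/L)·cos(nπx/L) and d²/dx² sin(nπx/L) = −(nπ/L)²·sin(nπx/L); on 0 ≤ x ≤ L, ∫sin²(nπx/L) dx = L/2 and ∫sin(nπx/L)·cos(nπx/L) dx = 0.
⟨p⟩ = 0.0000 and ⟨p²⟩ = 1.6177.
(Δp)² = 1.6177 − (0.0000)² = 1.6177.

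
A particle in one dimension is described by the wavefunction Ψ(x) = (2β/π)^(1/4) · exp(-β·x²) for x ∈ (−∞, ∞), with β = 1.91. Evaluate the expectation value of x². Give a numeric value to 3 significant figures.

⟨x²⟩ = ∫ x²·|Ψ|² dx (integrals over the domain).
Gaussian moments: ∫x^(2j)·e^(−2βx²) dx = (2j−1)!!/(4β)^j · √(π/(2β)), odd powers integrate to 0; here √(π/(2β)) = 0.90687.
⟨x²⟩ = 0.13089.

0.131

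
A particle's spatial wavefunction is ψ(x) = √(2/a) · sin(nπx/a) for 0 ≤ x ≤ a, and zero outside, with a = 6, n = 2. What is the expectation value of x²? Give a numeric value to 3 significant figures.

11.5

⟨x²⟩ = ∫ x²·|ψ|² dx (integrals over the domain).
With sin²θ = (1 − cos2θ)/2 on 0 ≤ x ≤ a: ∫sin²(nπx/a) dx = a/2, ∫x·sin²(nπx/a) dx = a²/4, ∫x²·sin²(nπx/a) dx = a³·(1/6 − 1/(4n²π²)); higher powers xᵏ the same way, integrating xᵏ·cos(2nπx/a) by parts.
⟨x²⟩ = 11.544.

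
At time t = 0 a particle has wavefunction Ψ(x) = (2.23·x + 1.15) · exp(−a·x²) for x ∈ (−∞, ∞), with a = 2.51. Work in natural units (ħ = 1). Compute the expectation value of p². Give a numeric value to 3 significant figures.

p² Ψ = −ħ² d²Ψ/dx²; ⟨p²⟩ = −ħ² ∫ Ψ*·Ψ'' dx / ∫|Ψ|² dx.
Expand each integrand as polynomial × e^(−2ax²) and use ∫x^(2j)·e^(−2ax²) dx = (2j−1)!!/(4a)^j · √(π/(2a)), odd powers → 0; here √(π/(2a)) = 0.79108. Differentiate with the product rule, d/dx e^(−ax²) = −2ax·e^(−ax²).
State is unnormalized: ∫|Ψ|² dx = 1.4380, and ∫Ψ*·(−ħ² Ψ'') dx = 5.5765, so ⟨p²⟩ = 5.5765 / 1.4380.
⟨p²⟩ = 3.8778.

3.88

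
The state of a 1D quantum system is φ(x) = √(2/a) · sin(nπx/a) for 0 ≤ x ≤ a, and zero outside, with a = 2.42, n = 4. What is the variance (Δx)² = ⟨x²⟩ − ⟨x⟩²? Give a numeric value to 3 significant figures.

Compute ⟨x⟩ and ⟨x²⟩ separately, then (Δx)² = ⟨x²⟩ − ⟨x⟩².
With sin²θ = (1 − cos2θ)/2 on 0 ≤ x ≤ a: ∫sin²(nπx/a) dx = a/2, ∫x·sin²(nπx/a) dx = a²/4, ∫x²·sin²(nπx/a) dx = a³·(1/6 − 1/(4n²π²)); higher powers xᵏ the same way, integrating xᵏ·cos(2nπx/a) by parts.
⟨x⟩ = 1.2100 and ⟨x²⟩ = 1.9336.
(Δx)² = 1.9336 − (1.2100)² = 0.46949.

0.469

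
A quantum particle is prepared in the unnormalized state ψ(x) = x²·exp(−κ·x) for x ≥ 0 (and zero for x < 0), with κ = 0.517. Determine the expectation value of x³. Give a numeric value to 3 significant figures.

190.

⟨x³⟩ = ∫ x³·|ψ|² dx / ∫|ψ|² dx (integrals over the domain).
Every integrand reduces to terms xʲ·e^(−2κx) on [0, ∞); use ∫₀^∞ xʲ·e^(−2κx) dx = j!/(2κ)^(j+1).
State is unnormalized: ∫|ψ|² dx = 20.305, and ∫ψ*·x³·ψ dx = 3857.1, so ⟨x³⟩ = 3857.1 / 20.305.
⟨x³⟩ = 189.96.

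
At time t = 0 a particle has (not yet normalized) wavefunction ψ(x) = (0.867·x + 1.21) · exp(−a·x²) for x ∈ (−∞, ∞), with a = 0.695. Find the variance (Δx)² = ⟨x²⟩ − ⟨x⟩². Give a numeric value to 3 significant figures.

0.283

Compute ⟨x⟩ and ⟨x²⟩ separately, then (Δx)² = ⟨x²⟩ − ⟨x⟩².
Expand each integrand as polynomial × e^(−2ax²) and use ∫x^(2j)·e^(−2ax²) dx = (2j−1)!!/(4a)^j · √(π/(2a)), odd powers → 0; here √(π/(2a)) = 1.5034.
Normalization: ∫|ψ|² dx = 2.6076.
⟨x⟩ = 0.43513 and ⟨x²⟩ = 0.47186.
(Δx)² = 0.47186 − (0.43513)² = 0.28253.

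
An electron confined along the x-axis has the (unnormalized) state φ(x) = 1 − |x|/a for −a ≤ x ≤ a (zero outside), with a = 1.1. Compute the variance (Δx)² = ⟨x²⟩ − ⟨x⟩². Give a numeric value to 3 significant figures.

Compute ⟨x⟩ and ⟨x²⟩ separately, then (Δx)² = ⟨x²⟩ − ⟨x⟩².
φ is even, so ∫ over [−a, a] = 2∫₀ᵃ with φ = 1 − x/a there: ∫₀ᵃ (1 − x/a)² dx = a/3, ∫₀ᵃ x²(1 − x/a)² dx = a³/30, ∫₀ᵃ x⁴(1 − x/a)² dx = a⁵/105.
Normalization: ∫|φ|² dx = 0.73333.
⟨x⟩ = 0.0000 and ⟨x²⟩ = 0.12100.
(Δx)² = 0.12100 − (0.0000)² = 0.12100.

0.121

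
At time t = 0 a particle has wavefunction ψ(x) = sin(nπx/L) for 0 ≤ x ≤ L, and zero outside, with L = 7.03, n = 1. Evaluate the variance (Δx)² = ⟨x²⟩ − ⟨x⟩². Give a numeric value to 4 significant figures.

Compute ⟨x⟩ and ⟨x²⟩ separately, then (Δx)² = ⟨x²⟩ − ⟨x⟩².
With sin²θ = (1 − cos2θ)/2 on 0 ≤ x ≤ L: ∫sin²(nπx/L) dx = L/2, ∫x·sin²(nπx/L) dx = L²/4, ∫x²·sin²(nπx/L) dx = L³·(1/6 − 1/(4n²π²)); higher powers xᵏ the same way, integrating xᵏ·cos(2nπx/L) by parts.
Normalization: ∫|ψ|² dx = 3.5150.
⟨x⟩ = 3.5150 and ⟨x²⟩ = 13.970.
(Δx)² = 13.970 − (3.5150)² = 1.6147.

1.615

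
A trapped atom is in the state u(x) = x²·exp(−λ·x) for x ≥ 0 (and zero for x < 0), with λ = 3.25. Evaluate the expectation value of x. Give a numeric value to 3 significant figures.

0.769

⟨x⟩ = ∫ x·|u|² dx / ∫|u|² dx (integrals over the domain).
Every integrand reduces to terms xʲ·e^(−2λx) on [0, ∞); use ∫₀^∞ xʲ·e^(−2λx) dx = j!/(2λ)^(j+1).
State is unnormalized: ∫|u|² dx = 0.0020684, and ∫u*·x·u dx = 0.0015911, so ⟨x⟩ = 0.0015911 / 0.0020684.
⟨x⟩ = 0.76923.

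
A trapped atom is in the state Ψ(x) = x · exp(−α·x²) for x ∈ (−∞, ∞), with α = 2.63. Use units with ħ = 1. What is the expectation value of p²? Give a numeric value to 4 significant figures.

p² Ψ = −ħ² d²Ψ/dx²; ⟨p²⟩ = −ħ² ∫ Ψ*·Ψ'' dx / ∫|Ψ|² dx.
Expand each integrand as polynomial × e^(−2αx²) and use ∫x^(2j)·e^(−2αx²) dx = (2j−1)!!/(4α)^j · √(π/(2α)), odd powers → 0; here √(π/(2α)) = 0.77283. Differentiate with the product rule, d/dx e^(−αx²) = −2αx·e^(−αx²).
State is unnormalized: ∫|Ψ|² dx = 0.073463, and ∫Ψ*·(−ħ² Ψ'') dx = 0.57962, so ⟨p²⟩ = 0.57962 / 0.073463.
⟨p²⟩ = 7.8900.

7.890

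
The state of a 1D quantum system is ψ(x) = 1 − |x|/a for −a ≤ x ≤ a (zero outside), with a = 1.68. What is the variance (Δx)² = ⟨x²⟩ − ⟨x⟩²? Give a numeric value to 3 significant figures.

Compute ⟨x⟩ and ⟨x²⟩ separately, then (Δx)² = ⟨x²⟩ − ⟨x⟩².
ψ is even, so ∫ over [−a, a] = 2∫₀ᵃ with ψ = 1 − x/a there: ∫₀ᵃ (1 − x/a)² dx = a/3, ∫₀ᵃ x²(1 − x/a)² dx = a³/30, ∫₀ᵃ x⁴(1 − x/a)² dx = a⁵/105.
Normalization: ∫|ψ|² dx = 1.1200.
⟨x⟩ = 0.0000 and ⟨x²⟩ = 0.28224.
(Δx)² = 0.28224 − (0.0000)² = 0.28224.

0.282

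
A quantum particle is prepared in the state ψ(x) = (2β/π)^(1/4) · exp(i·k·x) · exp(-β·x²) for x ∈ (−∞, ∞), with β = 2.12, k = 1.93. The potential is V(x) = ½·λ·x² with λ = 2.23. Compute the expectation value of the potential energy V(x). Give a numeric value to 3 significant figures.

⟨V⟩ = ∫ V(x)·|ψ|² dx.
Gaussian moments: ∫x^(2j)·e^(−2βx²) dx = (2j−1)!!/(4β)^j · √(π/(2β)), odd powers integrate to 0; here √(π/(2β)) = 0.86078.
⟨V⟩ = 0.13149.

0.131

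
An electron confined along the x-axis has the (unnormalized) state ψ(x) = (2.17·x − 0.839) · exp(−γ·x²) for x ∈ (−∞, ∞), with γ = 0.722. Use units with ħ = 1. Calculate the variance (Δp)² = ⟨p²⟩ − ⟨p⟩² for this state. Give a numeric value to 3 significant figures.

1.73

Compute ⟨p⟩ and ⟨p²⟩ separately; (Δp)² = ⟨p²⟩ − ⟨p⟩².
Expand each integrand as polynomial × e^(−2γx²) and use ∫x^(2j)·e^(−2γx²) dx = (2j−1)!!/(4γ)^j · √(π/(2γ)), odd powers → 0; here √(π/(2γ)) = 1.4750. Differentiate with the product rule, d/dx e^(−γx²) = −2γx·e^(−γx²).
Normalization: ∫|ψ|² dx = 3.4433.
⟨p⟩ = 0.0000 and ⟨p²⟩ = 1.7306.
(Δp)² = 1.7306 − (0.0000)² = 1.7306.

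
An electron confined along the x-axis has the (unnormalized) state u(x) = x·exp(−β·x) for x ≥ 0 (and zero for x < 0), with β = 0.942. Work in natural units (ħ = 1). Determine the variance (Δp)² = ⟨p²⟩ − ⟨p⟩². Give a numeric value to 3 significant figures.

Compute ⟨p⟩ and ⟨p²⟩ separately; (Δp)² = ⟨p²⟩ − ⟨p⟩².
Differentiate x·exp(−β·x) with the product rule; every integrand then reduces to terms xʲ·e^(−2βx) on [0, ∞), with ∫₀^∞ xʲ·e^(−2βx) dx = j!/(2β)^(j+1).
Normalization: ∫|u|² dx = 0.29908.
⟨p⟩ = 0.0000 and ⟨p²⟩ = 0.88736.
(Δp)² = 0.88736 − (0.0000)² = 0.88736.

0.887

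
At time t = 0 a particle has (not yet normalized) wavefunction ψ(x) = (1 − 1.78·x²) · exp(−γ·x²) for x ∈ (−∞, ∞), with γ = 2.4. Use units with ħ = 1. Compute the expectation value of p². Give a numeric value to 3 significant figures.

p² ψ = −ħ² d²ψ/dx²; ⟨p²⟩ = −ħ² ∫ ψ*·ψ'' dx / ∫|ψ|² dx.
Expand each integrand as polynomial × e^(−2γx²) and use ∫x^(2j)·e^(−2γx²) dx = (2j−1)!!/(4γ)^j · √(π/(2γ)), odd powers → 0; here √(π/(2γ)) = 0.80901. Differentiate with the product rule, d/dx e^(−γx²) = −2γx·e^(−γx²).
State is unnormalized: ∫|ψ|² dx = 0.59244, and ∫ψ*·(−ħ² ψ'') dx = 3.1289, so ⟨p²⟩ = 3.1289 / 0.59244.
⟨p²⟩ = 5.2814.

5.28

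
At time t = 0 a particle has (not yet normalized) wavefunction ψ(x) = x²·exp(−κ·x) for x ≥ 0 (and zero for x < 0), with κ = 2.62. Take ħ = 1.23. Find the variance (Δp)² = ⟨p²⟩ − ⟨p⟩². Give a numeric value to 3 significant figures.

3.46

Compute ⟨p⟩ and ⟨p²⟩ separately; (Δp)² = ⟨p²⟩ − ⟨p⟩².
Differentiate x²·exp(−κ·x) with the product rule; every integrand then reduces to terms xʲ·e^(−2κx) on [0, ∞), with ∫₀^∞ xʲ·e^(−2κx) dx = j!/(2κ)^(j+1).
Normalization: ∫|ψ|² dx = 0.0060751.
⟨p⟩ = 0.0000 and ⟨p²⟩ = 3.4617.
(Δp)² = 3.4617 − (0.0000)² = 3.4617.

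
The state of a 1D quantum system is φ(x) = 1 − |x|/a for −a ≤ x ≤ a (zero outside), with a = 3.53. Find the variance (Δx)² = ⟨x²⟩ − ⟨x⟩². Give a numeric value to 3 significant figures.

Compute ⟨x⟩ and ⟨x²⟩ separately, then (Δx)² = ⟨x²⟩ − ⟨x⟩².
φ is even, so ∫ over [−a, a] = 2∫₀ᵃ with φ = 1 − x/a there: ∫₀ᵃ (1 − x/a)² dx = a/3, ∫₀ᵃ x²(1 − x/a)² dx = a³/30, ∫₀ᵃ x⁴(1 − x/a)² dx = a⁵/105.
Normalization: ∫|φ|² dx = 2.3533.
⟨x⟩ = 0.0000 and ⟨x²⟩ = 1.2461.
(Δx)² = 1.2461 − (0.0000)² = 1.2461.

1.25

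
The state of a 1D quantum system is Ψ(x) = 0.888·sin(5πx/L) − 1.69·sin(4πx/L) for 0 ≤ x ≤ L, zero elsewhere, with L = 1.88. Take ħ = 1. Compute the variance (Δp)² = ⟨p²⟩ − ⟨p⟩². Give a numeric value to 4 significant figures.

Compute ⟨p⟩ and ⟨p²⟩ separately; (Δp)² = ⟨p²⟩ − ⟨p⟩².
d²/dx² sin(jπx/L) = −(jπ/L)²·sin(jπx/L); on 0 ≤ x ≤ L, ∫sin²(jπx/L) dx = L/2 and ∫sin(jπx/L)·sin(lπx/L) dx = 0 for j ≠ l, so only diagonal terms survive in ∫|Ψ|² and ∫Ψ·Ψ″; ∫Ψ·Ψ′ dx = [Ψ²/2] between the walls = 0.
Normalization: ∫|Ψ|² dx = 3.4260.
⟨p⟩ = 0.0000 and ⟨p²⟩ = 50.117.
(Δp)² = 50.117 − (0.0000)² = 50.117.

50.12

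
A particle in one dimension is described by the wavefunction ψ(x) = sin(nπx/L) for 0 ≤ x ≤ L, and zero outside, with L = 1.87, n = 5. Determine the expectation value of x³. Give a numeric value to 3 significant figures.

⟨x³⟩ = ∫ x³·|ψ|² dx / ∫|ψ|² dx (integrals over the domain).
With sin²θ = (1 − cos2θ)/2 on 0 ≤ x ≤ L: ∫sin²(nπx/L) dx = L/2, ∫x·sin²(nπx/L) dx = L²/4, ∫x²·sin²(nπx/L) dx = L³·(1/6 − 1/(4n²π²)); higher powers xᵏ the same way, integrating xᵏ·cos(2nπx/L) by parts.
State is unnormalized: ∫|ψ|² dx = 0.93500, and ∫ψ*·x³·ψ dx = 1.5100, so ⟨x³⟩ = 1.5100 / 0.93500.
⟨x³⟩ = 1.6149.

1.61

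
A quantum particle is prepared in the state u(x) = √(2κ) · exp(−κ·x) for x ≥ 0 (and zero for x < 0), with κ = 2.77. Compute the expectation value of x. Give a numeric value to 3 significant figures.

0.181

⟨x⟩ = ∫ x·|u|² dx (integrals over the domain).
Every integrand reduces to terms xʲ·e^(−2κx) on [0, ∞); use ∫₀^∞ xʲ·e^(−2κx) dx = j!/(2κ)^(j+1).
⟨x⟩ = 0.18051.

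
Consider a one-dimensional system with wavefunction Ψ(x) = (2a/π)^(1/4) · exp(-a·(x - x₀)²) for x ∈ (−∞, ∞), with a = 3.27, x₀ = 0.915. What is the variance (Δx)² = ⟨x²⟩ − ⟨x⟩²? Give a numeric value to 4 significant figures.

Compute ⟨x⟩ and ⟨x²⟩ separately, then (Δx)² = ⟨x²⟩ − ⟨x⟩².
Gaussian moments (u = x − x₀): ∫u^(2j)·e^(−2au²) du = (2j−1)!!/(4a)^j · √(π/(2a)), odd powers integrate to 0; here √(π/(2a)) = 0.69308.
⟨x⟩ = 0.91500 and ⟨x²⟩ = 0.91368.
(Δx)² = 0.91368 − (0.91500)² = 0.076453.

0.07645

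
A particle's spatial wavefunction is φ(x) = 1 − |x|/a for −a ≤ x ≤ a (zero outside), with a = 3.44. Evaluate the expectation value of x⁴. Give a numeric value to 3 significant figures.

4.00

⟨x⁴⟩ = ∫ x⁴·|φ|² dx / ∫|φ|² dx (integrals over the domain).
φ is even, so ∫ over [−a, a] = 2∫₀ᵃ with φ = 1 − x/a there: ∫₀ᵃ (1 − x/a)² dx = a/3, ∫₀ᵃ x²(1 − x/a)² dx = a³/30, ∫₀ᵃ x⁴(1 − x/a)² dx = a⁵/105.
State is unnormalized: ∫|φ|² dx = 2.2933, and ∫φ*·x⁴·φ dx = 9.1756, so ⟨x⁴⟩ = 9.1756 / 2.2933.
⟨x⁴⟩ = 4.0010.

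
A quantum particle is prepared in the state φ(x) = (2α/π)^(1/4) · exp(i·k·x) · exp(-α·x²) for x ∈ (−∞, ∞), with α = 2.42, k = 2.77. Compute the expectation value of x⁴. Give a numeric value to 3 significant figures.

0.0320

⟨x⁴⟩ = ∫ x⁴·|φ|² dx (integrals over the domain).
Gaussian moments: ∫x^(2j)·e^(−2αx²) dx = (2j−1)!!/(4α)^j · √(π/(2α)), odd powers integrate to 0; here √(π/(2α)) = 0.80566.
⟨x⁴⟩ = 0.032016.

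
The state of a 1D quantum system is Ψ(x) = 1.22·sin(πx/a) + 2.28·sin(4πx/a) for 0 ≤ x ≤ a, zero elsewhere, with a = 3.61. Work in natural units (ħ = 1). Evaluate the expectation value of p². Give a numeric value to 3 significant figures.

9.59

p² Ψ = −ħ² d²Ψ/dx²; ⟨p²⟩ = −ħ² ∫ Ψ*·Ψ'' dx / ∫|Ψ|² dx.
d²/dx² sin(jπx/a) = −(jπ/a)²·sin(jπx/a); on 0 ≤ x ≤ a, ∫sin²(jπx/a) dx = a/2 and ∫sin(jπx/a)·sin(lπx/a) dx = 0 for j ≠ l, so only diagonal terms survive in ∫|Ψ|² and ∫Ψ·Ψ″; ∫Ψ·Ψ′ dx = [Ψ²/2] between the walls = 0.
State is unnormalized: ∫|Ψ|² dx = 12.070, and ∫Ψ*·(−ħ² Ψ'') dx = 115.73, so ⟨p²⟩ = 115.73 / 12.070.
⟨p²⟩ = 9.5887.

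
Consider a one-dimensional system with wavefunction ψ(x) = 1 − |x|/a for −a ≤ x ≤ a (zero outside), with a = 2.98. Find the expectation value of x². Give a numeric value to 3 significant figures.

⟨x²⟩ = ∫ x²·|ψ|² dx / ∫|ψ|² dx (integrals over the domain).
ψ is even, so ∫ over [−a, a] = 2∫₀ᵃ with ψ = 1 − x/a there: ∫₀ᵃ (1 − x/a)² dx = a/3, ∫₀ᵃ x²(1 − x/a)² dx = a³/30, ∫₀ᵃ x⁴(1 − x/a)² dx = a⁵/105.
State is unnormalized: ∫|ψ|² dx = 1.9867, and ∫ψ*·x²·ψ dx = 1.7642, so ⟨x²⟩ = 1.7642 / 1.9867.
⟨x²⟩ = 0.88804.

0.888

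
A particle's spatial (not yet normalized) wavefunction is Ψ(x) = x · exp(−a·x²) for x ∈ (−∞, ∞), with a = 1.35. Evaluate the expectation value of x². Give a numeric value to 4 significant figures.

0.5556

⟨x²⟩ = ∫ x²·|Ψ|² dx / ∫|Ψ|² dx (integrals over the domain).
Expand each integrand as polynomial × e^(−2ax²) and use ∫x^(2j)·e^(−2ax²) dx = (2j−1)!!/(4a)^j · √(π/(2a)), odd powers → 0; here √(π/(2a)) = 1.0787.
State is unnormalized: ∫|Ψ|² dx = 0.19976, and ∫Ψ*·x²·Ψ dx = 0.11098, so ⟨x²⟩ = 0.11098 / 0.19976.
⟨x²⟩ = 0.55556.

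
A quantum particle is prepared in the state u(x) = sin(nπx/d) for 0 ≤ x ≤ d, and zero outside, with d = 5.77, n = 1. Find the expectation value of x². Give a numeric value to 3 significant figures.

⟨x²⟩ = ∫ x²·|u|² dx / ∫|u|² dx (integrals over the domain).
With sin²θ = (1 − cos2θ)/2 on 0 ≤ x ≤ d: ∫sin²(nπx/d) dx = d/2, ∫x·sin²(nπx/d) dx = d²/4, ∫x²·sin²(nπx/d) dx = d³·(1/6 − 1/(4n²π²)); higher powers xᵏ the same way, integrating xᵏ·cos(2nπx/d) by parts.
State is unnormalized: ∫|u|² dx = 2.8850, and ∫u*·x²·u dx = 27.151, so ⟨x²⟩ = 27.151 / 2.8850.
⟨x²⟩ = 9.4110.

9.41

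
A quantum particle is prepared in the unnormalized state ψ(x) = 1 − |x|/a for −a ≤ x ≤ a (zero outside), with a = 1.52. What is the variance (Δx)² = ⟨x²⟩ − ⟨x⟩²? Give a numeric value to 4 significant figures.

Compute ⟨x⟩ and ⟨x²⟩ separately, then (Δx)² = ⟨x²⟩ − ⟨x⟩².
ψ is even, so ∫ over [−a, a] = 2∫₀ᵃ with ψ = 1 − x/a there: ∫₀ᵃ (1 − x/a)² dx = a/3, ∫₀ᵃ x²(1 − x/a)² dx = a³/30, ∫₀ᵃ x⁴(1 − x/a)² dx = a⁵/105.
Normalization: ∫|ψ|² dx = 1.0133.
⟨x⟩ = 0.0000 and ⟨x²⟩ = 0.23104.
(Δx)² = 0.23104 − (0.0000)² = 0.23104.

0.2310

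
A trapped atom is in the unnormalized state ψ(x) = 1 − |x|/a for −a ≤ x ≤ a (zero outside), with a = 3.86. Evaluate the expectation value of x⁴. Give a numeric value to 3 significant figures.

⟨x⁴⟩ = ∫ x⁴·|ψ|² dx / ∫|ψ|² dx (integrals over the domain).
ψ is even, so ∫ over [−a, a] = 2∫₀ᵃ with ψ = 1 − x/a there: ∫₀ᵃ (1 − x/a)² dx = a/3, ∫₀ᵃ x²(1 − x/a)² dx = a³/30, ∫₀ᵃ x⁴(1 − x/a)² dx = a⁵/105.
State is unnormalized: ∫|ψ|² dx = 2.5733, and ∫ψ*·x⁴·ψ dx = 16.322, so ⟨x⁴⟩ = 16.322 / 2.5733.
⟨x⁴⟩ = 6.3428.

6.34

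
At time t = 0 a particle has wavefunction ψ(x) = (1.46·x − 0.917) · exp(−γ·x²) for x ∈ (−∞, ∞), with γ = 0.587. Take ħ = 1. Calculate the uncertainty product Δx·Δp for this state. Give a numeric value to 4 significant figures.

Δx = √(⟨x²⟩−⟨x⟩²), Δp = √(⟨p²⟩−⟨p⟩²).
Expand each integrand as polynomial × e^(−2γx²) and use ∫x^(2j)·e^(−2γx²) dx = (2j−1)!!/(4γ)^j · √(π/(2γ)), odd powers → 0; here √(π/(2γ)) = 1.6358. Differentiate with the product rule, d/dx e^(−γx²) = −2γx·e^(−γx²).
Normalization: ∫|ψ|² dx = 2.8606.
⟨x⟩ = -0.65213, ⟨x²⟩ = 0.86809 ⇒ Δx = 0.66545.
⟨p⟩ = 0.0000, ⟨p²⟩ = 1.1965 ⇒ Δp = 1.0938.
Δx·Δp = 0.72789.

0.7279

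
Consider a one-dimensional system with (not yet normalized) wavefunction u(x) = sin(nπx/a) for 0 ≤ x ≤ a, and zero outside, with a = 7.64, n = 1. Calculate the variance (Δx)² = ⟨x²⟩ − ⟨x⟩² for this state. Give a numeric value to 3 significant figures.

Compute ⟨x⟩ and ⟨x²⟩ separately, then (Δx)² = ⟨x²⟩ − ⟨x⟩².
With sin²θ = (1 − cos2θ)/2 on 0 ≤ x ≤ a: ∫sin²(nπx/a) dx = a/2, ∫x·sin²(nπx/a) dx = a²/4, ∫x²·sin²(nπx/a) dx = a³·(1/6 − 1/(4n²π²)); higher powers xᵏ the same way, integrating xᵏ·cos(2nπx/a) by parts.
Normalization: ∫|u|² dx = 3.8200.
⟨x⟩ = 3.8200 and ⟨x²⟩ = 16.499.
(Δx)² = 16.499 − (3.8200)² = 1.9071.

1.91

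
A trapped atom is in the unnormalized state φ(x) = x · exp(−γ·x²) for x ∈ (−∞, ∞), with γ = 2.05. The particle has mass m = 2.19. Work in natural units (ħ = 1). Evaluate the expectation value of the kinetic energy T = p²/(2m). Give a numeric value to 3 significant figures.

1.40

T = −(ħ²/2m) d²/dx², so ⟨T⟩ = −(ħ²/2m) ∫ φ*·φ'' dx / ∫|φ|² dx; with m = 2.19.
Expand each integrand as polynomial × e^(−2γx²) and use ∫x^(2j)·e^(−2γx²) dx = (2j−1)!!/(4γ)^j · √(π/(2γ)), odd powers → 0; here √(π/(2γ)) = 0.87535. Differentiate with the product rule, d/dx e^(−γx²) = −2γx·e^(−γx²).
State is unnormalized: ∫|φ|² dx = 0.10675, and ∫φ*·(−ħ²/2m · φ'') dx = 0.14989, so ⟨T⟩ = 0.14989 / 0.10675.
⟨T⟩ = 1.4041.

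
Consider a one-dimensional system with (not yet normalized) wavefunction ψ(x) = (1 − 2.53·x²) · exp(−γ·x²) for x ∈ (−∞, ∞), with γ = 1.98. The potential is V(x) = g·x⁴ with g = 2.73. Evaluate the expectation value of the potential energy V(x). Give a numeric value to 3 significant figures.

⟨V⟩ = ∫ V(x)·|ψ|² dx / ∫|ψ|² dx.
Expand each integrand as polynomial × e^(−2γx²) and use ∫x^(2j)·e^(−2γx²) dx = (2j−1)!!/(4γ)^j · √(π/(2γ)), odd powers → 0; here √(π/(2γ)) = 0.89069.
State is unnormalized: ∫|ψ|² dx = 0.59431, and ∫ψ*·V(x)·ψ dx = 0.16015, so ⟨V⟩ = 0.16015 / 0.59431.
⟨V⟩ = 0.26948.

0.269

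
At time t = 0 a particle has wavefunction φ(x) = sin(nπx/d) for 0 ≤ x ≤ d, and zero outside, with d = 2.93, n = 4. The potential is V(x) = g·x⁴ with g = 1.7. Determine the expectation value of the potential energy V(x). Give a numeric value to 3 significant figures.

24.3

⟨V⟩ = ∫ V(x)·|φ|² dx / ∫|φ|² dx.
With sin²θ = (1 − cos2θ)/2 on 0 ≤ x ≤ d: ∫sin²(nπx/d) dx = d/2, ∫x·sin²(nπx/d) dx = d²/4, ∫x²·sin²(nπx/d) dx = d³·(1/6 − 1/(4n²π²)); higher powers xᵏ the same way, integrating xᵏ·cos(2nπx/d) by parts.
State is unnormalized: ∫|φ|² dx = 1.4650, and ∫φ*·V(x)·φ dx = 35.559, so ⟨V⟩ = 35.559 / 1.4650.
⟨V⟩ = 24.272.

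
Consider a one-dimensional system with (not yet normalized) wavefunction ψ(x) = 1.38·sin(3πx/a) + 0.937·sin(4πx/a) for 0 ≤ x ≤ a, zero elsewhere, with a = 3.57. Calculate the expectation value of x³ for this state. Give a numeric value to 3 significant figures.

3.66

⟨x³⟩ = ∫ x³·|ψ|² dx / ∫|ψ|² dx (integrals over the domain).
On 0 ≤ x ≤ a (j ≠ l): ∫sin²(jπx/a) dx = a/2, ∫sin(jπx/a)·sin(lπx/a) dx = 0; diagonal moments ∫x·sin²(jπx/a) dx = a²/4, ∫x²·sin²(jπx/a) dx = a³·(1/6 − 1/(4j²π²)); cross terms ∫x·sin(jπx/a)·sin(lπx/a) dx = 0 for j + l even and −4jla²/(π²(j² − l²)²) for j + l odd, ∫x²·sin(jπx/a)·sin(lπx/a) dx = (−1)^(j+l)·4jla³/(π²(j² − l²)²); higher powers the same way via product-to-sum and parts.
State is unnormalized: ∫|ψ|² dx = 4.9665, and ∫ψ*·x³·ψ dx = 18.173, so ⟨x³⟩ = 18.173 / 4.9665.
⟨x³⟩ = 3.6590.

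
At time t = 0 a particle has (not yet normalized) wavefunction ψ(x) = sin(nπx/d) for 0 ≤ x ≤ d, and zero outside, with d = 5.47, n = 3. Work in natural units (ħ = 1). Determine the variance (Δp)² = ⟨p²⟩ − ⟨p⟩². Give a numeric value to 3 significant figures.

2.97

Compute ⟨p⟩ and ⟨p²⟩ separately; (Δp)² = ⟨p²⟩ − ⟨p⟩².
d/dx sin(nπx/d) = (nπ/d)·cos(nπx/d) and d²/dx² sin(nπx/d) = −(nπ/d)²·sin(nπx/d); on 0 ≤ x ≤ d, ∫sin²(nπx/d) dx = d/2 and ∫sin(nπx/d)·cos(nπx/d) dx = 0.
Normalization: ∫|ψ|² dx = 2.7350.
⟨p⟩ = 0.0000 and ⟨p²⟩ = 2.9687.
(Δp)² = 2.9687 − (0.0000)² = 2.9687.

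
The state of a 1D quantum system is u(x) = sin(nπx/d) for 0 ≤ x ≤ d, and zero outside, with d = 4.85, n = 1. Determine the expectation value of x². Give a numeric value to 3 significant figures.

6.65

⟨x²⟩ = ∫ x²·|u|² dx / ∫|u|² dx (integrals over the domain).
With sin²θ = (1 − cos2θ)/2 on 0 ≤ x ≤ d: ∫sin²(nπx/d) dx = d/2, ∫x·sin²(nπx/d) dx = d²/4, ∫x²·sin²(nπx/d) dx = d³·(1/6 − 1/(4n²π²)); higher powers xᵏ the same way, integrating xᵏ·cos(2nπx/d) by parts.
State is unnormalized: ∫|u|² dx = 2.4250, and ∫u*·x²·u dx = 16.124, so ⟨x²⟩ = 16.124 / 2.4250.
⟨x²⟩ = 6.6492.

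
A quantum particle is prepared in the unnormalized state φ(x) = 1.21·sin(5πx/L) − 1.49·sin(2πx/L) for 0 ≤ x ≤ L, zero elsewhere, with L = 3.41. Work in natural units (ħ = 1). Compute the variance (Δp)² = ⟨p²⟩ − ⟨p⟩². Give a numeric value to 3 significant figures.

Compute ⟨p⟩ and ⟨p²⟩ separately; (Δp)² = ⟨p²⟩ − ⟨p⟩².
d²/dx² sin(jπx/L) = −(jπ/L)²·sin(jπx/L); on 0 ≤ x ≤ L, ∫sin²(jπx/L) dx = L/2 and ∫sin(jπx/L)·sin(lπx/L) dx = 0 for j ≠ l, so only diagonal terms survive in ∫|φ|² and ∫φ·φ″; ∫φ·φ′ dx = [φ²/2] between the walls = 0.
Normalization: ∫|φ|² dx = 6.2816.
⟨p⟩ = 0.0000 and ⟨p²⟩ = 10.478.
(Δp)² = 10.478 − (0.0000)² = 10.478.

10.5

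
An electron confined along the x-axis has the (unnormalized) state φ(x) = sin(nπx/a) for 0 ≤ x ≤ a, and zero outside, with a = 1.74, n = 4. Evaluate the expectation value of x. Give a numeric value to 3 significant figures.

⟨x⟩ = ∫ x·|φ|² dx / ∫|φ|² dx (integrals over the domain).
With sin²θ = (1 − cos2θ)/2 on 0 ≤ x ≤ a: ∫sin²(nπx/a) dx = a/2, ∫x·sin²(nπx/a) dx = a²/4, ∫x²·sin²(nπx/a) dx = a³·(1/6 − 1/(4n²π²)); higher powers xᵏ the same way, integrating xᵏ·cos(2nπx/a) by parts.
State is unnormalized: ∫|φ|² dx = 0.87000, and ∫φ*·x·φ dx = 0.75690, so ⟨x⟩ = 0.75690 / 0.87000.
⟨x⟩ = 0.87000.

0.870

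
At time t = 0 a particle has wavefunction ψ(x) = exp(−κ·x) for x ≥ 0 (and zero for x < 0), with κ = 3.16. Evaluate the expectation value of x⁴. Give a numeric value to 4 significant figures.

0.01504

⟨x⁴⟩ = ∫ x⁴·|ψ|² dx / ∫|ψ|² dx (integrals over the domain).
Every integrand reduces to terms xʲ·e^(−2κx) on [0, ∞); use ∫₀^∞ xʲ·e^(−2κx) dx = j!/(2κ)^(j+1).
State is unnormalized: ∫|ψ|² dx = 0.15823, and ∫ψ*·x⁴·ψ dx = 0.0023803, so ⟨x⁴⟩ = 0.0023803 / 0.15823.
⟨x⁴⟩ = 0.015043.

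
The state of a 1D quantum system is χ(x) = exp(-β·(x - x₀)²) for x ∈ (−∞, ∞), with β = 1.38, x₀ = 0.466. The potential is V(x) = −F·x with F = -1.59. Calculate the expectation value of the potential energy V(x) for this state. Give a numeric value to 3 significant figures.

0.741

⟨V⟩ = ∫ V(x)·|χ|² dx / ∫|χ|² dx.
Gaussian moments (u = x − x₀): ∫u^(2j)·e^(−2βu²) du = (2j−1)!!/(4β)^j · √(π/(2β)), odd powers integrate to 0; here √(π/(2β)) = 1.0669.
State is unnormalized: ∫|χ|² dx = 1.0669, and ∫χ*·V(x)·χ dx = 0.79050, so ⟨V⟩ = 0.79050 / 1.0669.
⟨V⟩ = 0.74094.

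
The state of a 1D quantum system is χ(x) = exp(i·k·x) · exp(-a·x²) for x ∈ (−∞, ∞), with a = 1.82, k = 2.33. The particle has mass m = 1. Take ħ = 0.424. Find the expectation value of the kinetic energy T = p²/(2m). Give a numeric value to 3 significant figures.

T = −(ħ²/2m) d²/dx², so ⟨T⟩ = −(ħ²/2m) ∫ χ*·χ'' dx / ∫|χ|² dx; with m = 1.
Gaussian moments: ∫x^(2j)·e^(−2ax²) dx = (2j−1)!!/(4a)^j · √(π/(2a)), odd powers integrate to 0; here √(π/(2a)) = 0.92902. Derivatives: χ′ = (ik − 2ax)·χ, χ″ = ((ik − 2ax)² − 2a)·χ; the odd-in-x pieces drop out.
State is unnormalized: ∫|χ|² dx = 0.92902, and ∫χ*·(−ħ²/2m · χ'') dx = 0.60534, so ⟨T⟩ = 0.60534 / 0.92902.
⟨T⟩ = 0.65159.

0.652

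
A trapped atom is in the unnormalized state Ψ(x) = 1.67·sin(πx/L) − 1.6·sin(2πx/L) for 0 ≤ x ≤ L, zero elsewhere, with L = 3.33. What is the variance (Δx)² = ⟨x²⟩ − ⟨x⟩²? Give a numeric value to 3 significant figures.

Compute ⟨x⟩ and ⟨x²⟩ separately, then (Δx)² = ⟨x²⟩ − ⟨x⟩².
On 0 ≤ x ≤ L (j ≠ l): ∫sin²(jπx/L) dx = L/2, ∫sin(jπx/L)·sin(lπx/L) dx = 0; diagonal moments ∫x·sin²(jπx/L) dx = L²/4, ∫x²·sin²(jπx/L) dx = L³·(1/6 − 1/(4j²π²)); cross terms ∫x·sin(jπx/L)·sin(lπx/L) dx = 0 for j + l even and −4jlL²/(π²(j² − l²)²) for j + l odd, ∫x²·sin(jπx/L)·sin(lπx/L) dx = (−1)^(j+l)·4jlL³/(π²(j² − l²)²); higher powers the same way via product-to-sum and parts.
Normalization: ∫|Ψ|² dx = 8.9059.
⟨x⟩ = 2.2643 and ⟨x²⟩ = 5.3318.
(Δx)² = 5.3318 − (2.2643)² = 0.20483.

0.205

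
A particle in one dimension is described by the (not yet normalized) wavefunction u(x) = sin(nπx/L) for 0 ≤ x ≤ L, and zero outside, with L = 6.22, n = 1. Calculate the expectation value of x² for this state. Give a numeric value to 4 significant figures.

10.94

⟨x²⟩ = ∫ x²·|u|² dx / ∫|u|² dx (integrals over the domain).
With sin²θ = (1 − cos2θ)/2 on 0 ≤ x ≤ L: ∫sin²(nπx/L) dx = L/2, ∫x·sin²(nπx/L) dx = L²/4, ∫x²·sin²(nπx/L) dx = L³·(1/6 − 1/(4n²π²)); higher powers xᵏ the same way, integrating xᵏ·cos(2nπx/L) by parts.
State is unnormalized: ∫|u|² dx = 3.1100, and ∫u*·x²·u dx = 34.011, so ⟨x²⟩ = 34.011 / 3.1100.
⟨x²⟩ = 10.936.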